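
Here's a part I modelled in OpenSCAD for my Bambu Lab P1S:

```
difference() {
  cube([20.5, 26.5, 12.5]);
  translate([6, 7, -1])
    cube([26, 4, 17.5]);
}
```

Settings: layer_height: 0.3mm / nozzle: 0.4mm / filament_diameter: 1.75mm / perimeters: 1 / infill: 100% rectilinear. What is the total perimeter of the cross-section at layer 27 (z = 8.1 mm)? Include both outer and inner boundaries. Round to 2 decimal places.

123.00 mm

At z = 8.1 mm: the cube is present — its section is the full 20.5×26.5 rectangle (perimeter 94.00 mm); the cube at (6, 7) is present — its section is the full 26×4 rectangle (perimeter 60.00 mm); Subtracting the remaining from the first: starting from the 20.5×26.5 cube, the 26×4 cube at (6, 7) partially overlaps it — only the 58.00 mm² overlap (of its 104.00 mm²) is removed, clipping the outline — boundary = 123.00 mm. Overall, the cross-section is a single solid region. Total boundary length (outer) = 123.00 mm.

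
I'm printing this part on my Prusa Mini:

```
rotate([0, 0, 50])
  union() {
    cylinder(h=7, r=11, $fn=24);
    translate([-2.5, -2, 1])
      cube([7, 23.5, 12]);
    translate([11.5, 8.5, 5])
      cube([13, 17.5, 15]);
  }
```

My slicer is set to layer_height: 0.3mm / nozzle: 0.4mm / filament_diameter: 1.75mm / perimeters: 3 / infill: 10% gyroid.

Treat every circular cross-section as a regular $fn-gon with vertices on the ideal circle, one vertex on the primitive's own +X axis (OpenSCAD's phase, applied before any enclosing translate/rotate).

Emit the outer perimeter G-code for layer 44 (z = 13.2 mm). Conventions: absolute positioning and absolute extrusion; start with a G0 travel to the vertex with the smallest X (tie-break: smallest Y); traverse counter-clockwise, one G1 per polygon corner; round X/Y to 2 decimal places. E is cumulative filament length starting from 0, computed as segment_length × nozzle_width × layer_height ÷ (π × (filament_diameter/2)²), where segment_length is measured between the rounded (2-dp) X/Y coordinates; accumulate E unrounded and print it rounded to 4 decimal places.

At z = 13.2 mm: the cylinder is absent (z outside [0, 7]); the cube at (-2.5, -2) is absent (z outside [1, 13]); the 13×17.5 cube at (11.5, 8.5) contributes its full rectangle; Taking the union: only the 13×17.5 cube at (11.5, 8.5) is present, so the union is just that shape — 1 connected region; (whole slice rotated 50° about Z — lengths, areas and connectivity unchanged). The outline is a single polygon with 4 vertices. Extrusion per mm of travel: 0.4 × 0.3 / (π × 0.875²) = 0.049890. Accumulating E over each segment gives final E = 3.0441.

G0 X-12.53 Y25.52 Z13.20
G1 X0.88 Y14.27 E0.8733
G1 X9.24 Y24.23 E1.5220
G1 X-4.17 Y35.48 E2.3953
G1 X-12.53 Y25.52 E3.0441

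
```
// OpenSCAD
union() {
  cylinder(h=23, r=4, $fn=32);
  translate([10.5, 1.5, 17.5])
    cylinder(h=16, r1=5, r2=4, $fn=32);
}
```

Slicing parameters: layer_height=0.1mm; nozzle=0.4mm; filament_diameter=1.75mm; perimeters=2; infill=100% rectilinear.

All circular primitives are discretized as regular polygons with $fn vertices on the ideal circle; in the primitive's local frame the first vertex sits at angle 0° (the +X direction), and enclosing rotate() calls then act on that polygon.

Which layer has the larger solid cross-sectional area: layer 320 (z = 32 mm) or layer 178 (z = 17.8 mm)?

Layer 320 (z = 32): the cylinder is not intersected at this z (z outside [0, 23]); the cone at (10.5, 1.5) (r1=5→r2=4) has section circumradius 4.094 here — a regular 32-gon (area = (32/2)·4.094²·sin(360°/32) = 52.31 mm²); Combining (union): only the cone at (10.5, 1.5) is present, so the union is just that shape — area = 52.31 mm². So its area = 52.31 mm². Layer 178 (z = 17.8): the cylinder: section is a regular 32-gon, circumradius r=4 (area = (32/2)·4.000²·sin(360°/32) = 49.94 mm²); the cone at (10.5, 1.5) (r1=5→r2=4) has section circumradius 4.981 here — a regular 32-gon (area = (32/2)·4.981²·sin(360°/32) = 77.45 mm²); Combining (union): the 2 present regions are separate (no shared area or edge), so areas and boundary lengths simply add and each stays a separate island — area = 127.40 mm². So its area = 127.40 mm². Layer 178 is larger (127.40 vs 52.31 mm²).

layer 178 (z = 17.8 mm)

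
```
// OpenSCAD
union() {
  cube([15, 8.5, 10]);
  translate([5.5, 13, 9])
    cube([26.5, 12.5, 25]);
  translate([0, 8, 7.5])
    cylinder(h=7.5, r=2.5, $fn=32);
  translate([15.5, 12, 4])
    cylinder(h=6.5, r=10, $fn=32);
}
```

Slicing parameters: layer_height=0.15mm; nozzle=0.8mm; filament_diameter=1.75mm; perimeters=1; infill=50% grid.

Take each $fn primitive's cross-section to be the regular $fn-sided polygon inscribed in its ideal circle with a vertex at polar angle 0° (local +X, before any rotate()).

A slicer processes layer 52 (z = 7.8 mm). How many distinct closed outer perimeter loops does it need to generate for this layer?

1

At z = 7.8 mm: the 15×8.5 cube contributes its full rectangle; the cube at (5.5, 13) is absent (z outside [9, 34]); the r=2.5 cylinder at (0, 8) gives a regular 32-gon of circumradius 2.5 (constant along its height); the r=10 cylinder at (15.5, 12) gives a regular 32-gon of circumradius 10 (constant along its height); Taking the union: the regions partially overlap (shared area 46.76 mm²), so overlapping operands fuse into one piece — 1 connected region. The result has 1 disconnected region.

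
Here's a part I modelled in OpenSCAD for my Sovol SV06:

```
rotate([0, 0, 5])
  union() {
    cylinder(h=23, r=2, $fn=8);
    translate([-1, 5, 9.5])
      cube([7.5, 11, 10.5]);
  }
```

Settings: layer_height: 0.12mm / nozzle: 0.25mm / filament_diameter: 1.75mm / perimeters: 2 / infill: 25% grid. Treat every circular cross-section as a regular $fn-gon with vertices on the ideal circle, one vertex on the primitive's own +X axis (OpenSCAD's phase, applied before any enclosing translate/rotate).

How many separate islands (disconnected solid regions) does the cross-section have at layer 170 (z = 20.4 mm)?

1

At z = 20.4 mm: the cylinder: section is a regular 8-gon, circumradius r=2; the cube at (-1, 5) is absent (z outside [9.5, 20]); Merging all regions: only the r=2 cylinder is present, so the union is just that shape — 1 connected region; (rotated 5° about Z; rotation is an isometry so areas/perimeters/island counts are preserved). Overall, the cross-section is a single solid region. Island count = 1.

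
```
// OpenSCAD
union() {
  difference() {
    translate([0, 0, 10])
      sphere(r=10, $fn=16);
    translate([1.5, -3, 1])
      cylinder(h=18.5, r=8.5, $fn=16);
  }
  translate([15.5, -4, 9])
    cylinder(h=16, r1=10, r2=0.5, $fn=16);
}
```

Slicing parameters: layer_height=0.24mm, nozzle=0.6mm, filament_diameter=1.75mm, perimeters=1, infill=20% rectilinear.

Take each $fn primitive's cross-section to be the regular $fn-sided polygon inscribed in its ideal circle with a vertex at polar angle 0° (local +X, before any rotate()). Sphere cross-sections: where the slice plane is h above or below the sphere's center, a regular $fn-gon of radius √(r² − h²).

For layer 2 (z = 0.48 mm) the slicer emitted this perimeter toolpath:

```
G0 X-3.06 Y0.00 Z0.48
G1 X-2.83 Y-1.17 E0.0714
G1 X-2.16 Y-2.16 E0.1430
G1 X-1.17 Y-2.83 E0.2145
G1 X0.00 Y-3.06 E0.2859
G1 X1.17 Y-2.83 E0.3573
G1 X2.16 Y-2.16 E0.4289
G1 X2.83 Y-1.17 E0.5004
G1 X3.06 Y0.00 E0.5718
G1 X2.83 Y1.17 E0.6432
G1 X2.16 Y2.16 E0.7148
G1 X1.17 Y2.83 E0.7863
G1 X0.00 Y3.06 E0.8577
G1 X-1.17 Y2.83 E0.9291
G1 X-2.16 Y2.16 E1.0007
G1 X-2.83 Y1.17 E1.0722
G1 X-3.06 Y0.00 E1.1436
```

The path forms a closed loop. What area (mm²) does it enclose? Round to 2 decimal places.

Apply the shoelace formula to the sequence of (X, Y) vertices; enclosed area = 28.66 mm².

28.66 mm²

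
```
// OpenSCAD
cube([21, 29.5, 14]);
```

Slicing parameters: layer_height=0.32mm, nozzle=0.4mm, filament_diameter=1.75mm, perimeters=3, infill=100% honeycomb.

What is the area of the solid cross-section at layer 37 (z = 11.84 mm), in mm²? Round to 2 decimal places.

At z = 11.84 mm: the cube (footprint 21×29.5) is included at this height (area 619.50 mm²). Overall, the cross-section is a single solid region. Net area = 619.50 mm².

619.50 mm²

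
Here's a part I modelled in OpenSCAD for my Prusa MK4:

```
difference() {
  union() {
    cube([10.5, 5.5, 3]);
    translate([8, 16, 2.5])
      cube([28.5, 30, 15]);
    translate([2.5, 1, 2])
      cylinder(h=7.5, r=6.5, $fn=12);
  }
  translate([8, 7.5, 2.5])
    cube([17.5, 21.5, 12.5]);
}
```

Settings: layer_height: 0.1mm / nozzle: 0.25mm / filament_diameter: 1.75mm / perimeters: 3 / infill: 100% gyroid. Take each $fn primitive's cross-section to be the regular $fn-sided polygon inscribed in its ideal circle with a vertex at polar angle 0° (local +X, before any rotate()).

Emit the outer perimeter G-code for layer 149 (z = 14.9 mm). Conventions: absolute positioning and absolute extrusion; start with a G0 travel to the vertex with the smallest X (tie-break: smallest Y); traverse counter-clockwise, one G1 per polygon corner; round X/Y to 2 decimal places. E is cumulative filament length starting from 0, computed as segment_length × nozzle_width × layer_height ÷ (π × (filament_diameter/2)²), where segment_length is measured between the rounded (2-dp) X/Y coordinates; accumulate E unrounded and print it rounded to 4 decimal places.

At z = 14.9 mm: the cube is not intersected at this z (z outside [0, 3]); the cube at (8, 16) is present — its section is the full 28.5×30 rectangle; the cylinder at (2.5, 1) is not intersected at this z (z outside [2, 9.5]); Merging all regions: only the 28.5×30 cube at (8, 16) is present, so the union is just that shape — 1 connected region; the cube at (8, 7.5) is present — its section is the full 17.5×21.5 rectangle; Subtracting the remaining from the first: starting from that combined region, the 17.5×21.5 cube at (8, 7.5) partially overlaps it — only the 227.50 mm² overlap (of its 376.25 mm²) is removed, clipping the outline — 1 connected region. The outline is a single polygon with 6 vertices. Extrusion per mm of travel: 0.25 × 0.1 / (π × 0.875²) = 0.010394. Accumulating E over each segment gives final E = 1.2161.

G0 X8.00 Y29.00 Z14.90
G1 X25.50 Y29.00 E0.1819
G1 X25.50 Y16.00 E0.3170
G1 X36.50 Y16.00 E0.4313
G1 X36.50 Y46.00 E0.7432
G1 X8.00 Y46.00 E1.0394
G1 X8.00 Y29.00 E1.2161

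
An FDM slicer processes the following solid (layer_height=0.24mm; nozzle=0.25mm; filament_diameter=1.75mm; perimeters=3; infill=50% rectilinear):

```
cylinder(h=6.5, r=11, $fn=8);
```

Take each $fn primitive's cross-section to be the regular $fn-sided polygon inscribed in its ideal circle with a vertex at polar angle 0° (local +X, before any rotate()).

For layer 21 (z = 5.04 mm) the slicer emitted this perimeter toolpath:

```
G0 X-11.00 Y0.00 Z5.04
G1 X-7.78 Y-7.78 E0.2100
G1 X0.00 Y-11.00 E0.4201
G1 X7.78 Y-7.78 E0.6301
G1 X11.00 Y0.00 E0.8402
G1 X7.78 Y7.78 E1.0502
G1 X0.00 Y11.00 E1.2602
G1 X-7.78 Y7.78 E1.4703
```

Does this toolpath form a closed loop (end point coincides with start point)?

no

Start point (G0): (-11.00, 0.00). End point (last G1): the path does not return to the start — open.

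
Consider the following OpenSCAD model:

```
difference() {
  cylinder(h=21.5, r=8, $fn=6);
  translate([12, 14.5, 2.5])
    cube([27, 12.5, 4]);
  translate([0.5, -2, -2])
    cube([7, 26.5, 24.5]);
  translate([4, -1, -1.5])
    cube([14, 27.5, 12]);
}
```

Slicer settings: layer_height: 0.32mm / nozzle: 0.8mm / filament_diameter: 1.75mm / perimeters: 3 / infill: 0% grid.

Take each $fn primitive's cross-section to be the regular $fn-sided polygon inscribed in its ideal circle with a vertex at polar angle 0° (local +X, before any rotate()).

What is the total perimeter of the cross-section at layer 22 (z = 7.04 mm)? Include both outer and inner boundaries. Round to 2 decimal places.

At z = 7.04 mm: the r=8 cylinder gives a regular 6-gon of circumradius 8 (constant along its height) (perimeter = 2·6·8.000·sin(180°/6) = 48.00 mm); the cube at (12, 14.5) is not intersected at this z (z outside [2.5, 6.5]); the cube at (0.5, -2) (footprint 7×26.5) is included at this height (perimeter 67.00 mm); the 14×27.5 cube at (4, -1) contributes its full rectangle (perimeter 83.00 mm); Subtracting the remaining from the first: starting from the r=8 cylinder, the 7×26.5 cube at (0.5, -2) partially overlaps it — only the 51.52 mm² overlap (of its 185.50 mm²) is removed, clipping the outline; the 14×27.5 cube at (4, -1) partially overlaps it — only the 0.43 mm² overlap (of its 385.00 mm²) is removed, clipping the outline — boundary = 49.46 mm. Overall, the cross-section is a single solid region. Total boundary length (outer) = 49.46 mm.

49.46 mm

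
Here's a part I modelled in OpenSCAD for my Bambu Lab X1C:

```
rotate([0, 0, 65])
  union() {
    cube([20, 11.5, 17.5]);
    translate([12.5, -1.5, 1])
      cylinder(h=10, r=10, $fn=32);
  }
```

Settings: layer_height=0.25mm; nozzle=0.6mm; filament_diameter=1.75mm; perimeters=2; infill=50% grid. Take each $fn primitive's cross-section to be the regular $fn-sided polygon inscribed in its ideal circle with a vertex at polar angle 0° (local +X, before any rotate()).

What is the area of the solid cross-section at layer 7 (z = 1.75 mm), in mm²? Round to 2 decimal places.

At z = 1.75 mm: the cube is present — its section is the full 20×11.5 rectangle (area 230.00 mm²); the r=10 cylinder at (12.5, -1.5) contributes a regular 32-gon of circumradius 10 (area = (32/2)·10.000²·sin(360°/32) = 312.14 mm²); Merging all regions: the regions partially overlap — summed areas 542.14 mm² minus the doubly-counted overlap 118.84 mm² gives 423.31 mm² — area = 423.31 mm²; (whole slice rotated 65° about Z — lengths, areas and connectivity unchanged). Overall, the cross-section is a single solid region. Net area = 423.31 mm².

423.31 mm²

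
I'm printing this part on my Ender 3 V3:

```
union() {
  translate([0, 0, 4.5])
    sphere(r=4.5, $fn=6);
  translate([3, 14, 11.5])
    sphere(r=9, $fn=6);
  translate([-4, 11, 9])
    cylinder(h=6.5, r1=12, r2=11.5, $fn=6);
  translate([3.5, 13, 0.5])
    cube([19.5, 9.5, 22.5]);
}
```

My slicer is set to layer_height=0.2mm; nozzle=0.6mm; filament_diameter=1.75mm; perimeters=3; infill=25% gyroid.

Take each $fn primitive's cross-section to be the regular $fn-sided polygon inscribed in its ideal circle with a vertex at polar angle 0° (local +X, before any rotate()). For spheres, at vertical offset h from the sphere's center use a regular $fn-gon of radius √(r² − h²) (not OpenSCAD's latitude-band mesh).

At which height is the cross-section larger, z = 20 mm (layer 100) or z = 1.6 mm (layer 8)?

layer 8 (z = 1.6 mm)

Layer 100 (z = 20): the sphere does not reach this height (|z−center|=15.500 > r=4.5); the r=9 sphere at (3, 14) contributes a regular 6-gon of circumradius √(9²−8.5²) = 2.958 (area = (6/2)·2.958²·sin(360°/6) = 22.73 mm²); the cone at (-4, 11) is not intersected at this z (z outside [9, 15.5]); the 19.5×9.5 cube at (3.5, 13) contributes its full rectangle (area 185.25 mm²); Taking the union: the regions partially overlap — summed areas 207.98 mm² minus the doubly-counted overlap 6.57 mm² gives 201.41 mm² — area = 201.41 mm². So its area = 201.41 mm². Layer 8 (z = 1.6): the sphere: section is a regular 6-gon, circumradius = √(r²−h²) = √(4.5²−2.9²) = 3.441 (area = (6/2)·3.441²·sin(360°/6) = 30.76 mm²); the sphere at (3, 14) is not intersected at this z (|z−center|=9.900 > r=9); the cone at (-4, 11) is absent (z outside [9, 15.5]); the cube at (3.5, 13) (footprint 19.5×9.5) is included at this height (area 185.25 mm²); Taking the union: the 2 present regions are separate (no shared area or edge), so areas and boundary lengths simply add and each stays a separate island — area = 216.01 mm². So its area = 216.01 mm². Layer 8 is larger (216.01 vs 201.41 mm²).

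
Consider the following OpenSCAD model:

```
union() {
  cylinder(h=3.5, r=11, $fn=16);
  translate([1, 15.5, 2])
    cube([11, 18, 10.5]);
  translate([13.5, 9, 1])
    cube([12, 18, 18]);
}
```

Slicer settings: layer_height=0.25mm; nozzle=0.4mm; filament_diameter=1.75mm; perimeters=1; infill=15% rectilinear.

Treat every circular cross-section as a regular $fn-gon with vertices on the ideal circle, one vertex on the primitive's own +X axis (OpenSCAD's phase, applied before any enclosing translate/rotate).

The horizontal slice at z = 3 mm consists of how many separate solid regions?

3

At z = 3 mm: the r=11 cylinder gives a regular 16-gon of circumradius 11 (constant along its height); the cube at (1, 15.5) is present — its section is the full 11×18 rectangle; the cube at (13.5, 9) (footprint 12×18) is included at this height; Taking the union: the 3 present regions are separate (no shared area or edge), so areas and boundary lengths simply add and each stays a separate island — 3 connected regions. The result has 3 disconnected regions.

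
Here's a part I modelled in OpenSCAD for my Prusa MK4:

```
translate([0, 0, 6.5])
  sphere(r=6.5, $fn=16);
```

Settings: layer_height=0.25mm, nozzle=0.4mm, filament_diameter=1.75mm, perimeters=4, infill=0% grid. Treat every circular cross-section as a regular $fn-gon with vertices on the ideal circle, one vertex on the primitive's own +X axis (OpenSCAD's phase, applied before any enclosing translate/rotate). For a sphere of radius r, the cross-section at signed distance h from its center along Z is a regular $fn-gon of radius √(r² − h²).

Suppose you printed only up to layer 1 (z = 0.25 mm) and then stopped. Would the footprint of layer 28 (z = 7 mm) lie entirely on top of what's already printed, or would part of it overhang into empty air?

Compare the two slices. At z = 0.25: the r=6.5 sphere contributes a regular 16-gon of circumradius √(6.5²−6.25²) = 1.785 (area = (16/2)·1.785²·sin(360°/16) = 9.76 mm²). At z = 7: the r=6.5 sphere slices to a regular 16-gon of circumradius 6.481 (√(r²−h²) with h=0.5 from center) (area = (16/2)·6.481²·sin(360°/16) = 128.58 mm²). Checking containment: at z = 7 the cross-section extends beyond the z = 0.25 cross-section by about 118.82 mm².

part overhangs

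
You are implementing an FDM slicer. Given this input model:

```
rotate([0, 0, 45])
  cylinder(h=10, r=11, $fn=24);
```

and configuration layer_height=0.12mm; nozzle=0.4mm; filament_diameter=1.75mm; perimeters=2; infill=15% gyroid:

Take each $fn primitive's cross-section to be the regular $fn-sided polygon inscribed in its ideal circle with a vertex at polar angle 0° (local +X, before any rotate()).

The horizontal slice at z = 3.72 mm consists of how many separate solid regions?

1

At z = 3.72 mm: the cylinder: section is a regular 24-gon, circumradius r=11; (whole slice rotated 45° about Z — lengths, areas and connectivity unchanged). The result has 1 disconnected region.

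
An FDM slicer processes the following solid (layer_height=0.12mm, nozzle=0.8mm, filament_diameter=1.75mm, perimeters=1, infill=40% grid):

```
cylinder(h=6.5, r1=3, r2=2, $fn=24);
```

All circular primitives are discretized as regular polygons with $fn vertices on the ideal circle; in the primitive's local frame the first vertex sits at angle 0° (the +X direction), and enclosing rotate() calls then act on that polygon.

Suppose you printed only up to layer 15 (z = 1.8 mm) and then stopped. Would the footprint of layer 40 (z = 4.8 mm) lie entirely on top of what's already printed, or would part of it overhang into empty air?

entirely on top

Compare the two slices. At z = 1.8: the cone (r1=3→r2=2) has section circumradius 2.723 here — a regular 24-gon (area = (24/2)·2.723²·sin(360°/24) = 23.03 mm²). At z = 4.8: the cone: at t=0.738 of its height the radius interpolates to r₁+(r₂−r₁)t = 2.262, giving a regular 24-gon of that circumradius (area = (24/2)·2.262²·sin(360°/24) = 15.88 mm²). Checking containment: the cross-section at z = 4.8 is a subset of the cross-section at z = 1.8.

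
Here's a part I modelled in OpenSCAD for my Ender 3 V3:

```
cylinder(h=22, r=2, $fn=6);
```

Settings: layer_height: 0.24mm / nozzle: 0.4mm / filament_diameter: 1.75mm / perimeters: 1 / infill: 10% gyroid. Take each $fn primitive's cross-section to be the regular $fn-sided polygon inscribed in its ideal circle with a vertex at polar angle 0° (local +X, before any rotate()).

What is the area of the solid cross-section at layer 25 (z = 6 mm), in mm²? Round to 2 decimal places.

At z = 6 mm: the r=2 cylinder gives a regular 6-gon of circumradius 2 (constant along its height) (area = (6/2)·2.000²·sin(360°/6) = 10.39 mm²). Overall, the cross-section is a single solid region. Net area = 10.39 mm².

10.39 mm²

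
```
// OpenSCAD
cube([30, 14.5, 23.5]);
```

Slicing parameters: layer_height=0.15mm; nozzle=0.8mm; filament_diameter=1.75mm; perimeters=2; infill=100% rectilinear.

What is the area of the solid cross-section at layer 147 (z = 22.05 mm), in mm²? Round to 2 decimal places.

At z = 22.05 mm: the 30×14.5 cube contributes its full rectangle (area 435.00 mm²). Overall, the cross-section is a single solid region. Net area = 435.00 mm².

435.00 mm²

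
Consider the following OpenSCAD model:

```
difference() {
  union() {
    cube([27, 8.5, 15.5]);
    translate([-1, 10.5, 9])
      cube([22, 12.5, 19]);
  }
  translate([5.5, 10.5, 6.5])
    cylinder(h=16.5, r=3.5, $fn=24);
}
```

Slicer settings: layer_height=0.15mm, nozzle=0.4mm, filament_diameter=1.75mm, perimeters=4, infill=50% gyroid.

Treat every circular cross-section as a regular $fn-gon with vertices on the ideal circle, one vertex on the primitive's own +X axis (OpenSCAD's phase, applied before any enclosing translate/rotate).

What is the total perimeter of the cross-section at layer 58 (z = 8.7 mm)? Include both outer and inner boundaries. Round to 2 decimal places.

72.00 mm

At z = 8.7 mm: the cube (footprint 27×8.5) is included at this height (perimeter 71.00 mm); the cube at (-1, 10.5) does not reach this height (z outside [9, 28]); Taking the union: only the 27×8.5 cube is present, so the union is just that shape — boundary = 71.00 mm; the r=3.5 cylinder at (5.5, 10.5) contributes a regular 24-gon of circumradius 3.5 (perimeter = 2·24·3.500·sin(180°/24) = 21.93 mm); Taking the first minus the rest: starting from the result so far, the r=3.5 cylinder at (5.5, 10.5) partially overlaps it — only the 5.91 mm² overlap (of its 38.05 mm²) is removed, clipping the outline — boundary = 72.00 mm. Overall, the cross-section is a single solid region. Total boundary length (outer) = 72.00 mm.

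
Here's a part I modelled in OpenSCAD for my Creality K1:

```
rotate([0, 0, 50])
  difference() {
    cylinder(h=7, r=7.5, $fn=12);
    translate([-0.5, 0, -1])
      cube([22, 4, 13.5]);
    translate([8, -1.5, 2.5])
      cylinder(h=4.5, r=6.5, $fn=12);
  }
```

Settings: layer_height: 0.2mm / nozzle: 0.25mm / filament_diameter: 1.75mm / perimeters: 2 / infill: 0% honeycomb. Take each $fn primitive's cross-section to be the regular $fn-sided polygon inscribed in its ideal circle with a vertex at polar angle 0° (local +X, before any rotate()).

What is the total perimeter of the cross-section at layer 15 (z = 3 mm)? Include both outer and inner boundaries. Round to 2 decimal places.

At z = 3 mm: the r=7.5 cylinder contributes a regular 12-gon of circumradius 7.5 (perimeter = 2·12·7.500·sin(180°/12) = 46.59 mm); the cube at (-0.5, 0) is present — its section is the full 22×4 rectangle (perimeter 52.00 mm); the r=6.5 cylinder at (8, -1.5) contributes a regular 12-gon of circumradius 6.5 (perimeter = 2·12·6.500·sin(180°/12) = 40.38 mm); After the difference (first − rest): starting from the r=7.5 cylinder, the 22×4 cube at (-0.5, 0) partially overlaps it — only the 29.83 mm² overlap (of its 88.00 mm²) is removed, clipping the outline; the r=6.5 cylinder at (8, -1.5) partially overlaps it — only the 26.23 mm² overlap (of its 126.75 mm²) is removed, clipping the outline — boundary = 54.20 mm; (whole slice rotated 50° about Z — lengths, areas and connectivity unchanged). Overall, the cross-section is a single solid region. Total boundary length (outer) = 54.20 mm.

54.20 mm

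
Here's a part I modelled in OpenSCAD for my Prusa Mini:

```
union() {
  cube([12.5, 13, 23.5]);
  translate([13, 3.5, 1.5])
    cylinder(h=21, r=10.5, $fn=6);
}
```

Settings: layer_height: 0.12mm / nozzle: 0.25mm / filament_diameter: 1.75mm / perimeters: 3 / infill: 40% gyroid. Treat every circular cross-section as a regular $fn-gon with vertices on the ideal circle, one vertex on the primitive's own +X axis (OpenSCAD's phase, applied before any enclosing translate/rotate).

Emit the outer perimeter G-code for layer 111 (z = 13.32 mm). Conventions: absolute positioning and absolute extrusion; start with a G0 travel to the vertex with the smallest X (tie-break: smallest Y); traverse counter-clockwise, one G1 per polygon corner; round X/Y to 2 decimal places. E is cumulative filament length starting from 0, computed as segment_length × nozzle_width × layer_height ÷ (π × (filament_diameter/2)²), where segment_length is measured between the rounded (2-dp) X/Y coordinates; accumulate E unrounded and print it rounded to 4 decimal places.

G0 X0.00 Y0.00 Z13.32
G1 X4.52 Y0.00 E0.0564
G1 X7.75 Y-5.59 E0.1369
G1 X18.25 Y-5.59 E0.2679
G1 X23.50 Y3.50 E0.3988
G1 X18.25 Y12.59 E0.5297
G1 X12.50 Y12.59 E0.6014
G1 X12.50 Y13.00 E0.6065
G1 X0.00 Y13.00 E0.7625
G1 X0.00 Y0.00 E0.9246

At z = 13.32 mm: the cube is present — its section is the full 12.5×13 rectangle; the r=10.5 cylinder at (13, 3.5) contributes a regular 6-gon of circumradius 10.5; Combining (union): the regions partially overlap (shared area 98.53 mm²), so overlapping operands fuse into one piece — 1 connected region. The outline is a single polygon with 9 vertices. Extrusion per mm of travel: 0.25 × 0.12 / (π × 0.875²) = 0.012473. Accumulating E over each segment gives final E = 0.9246.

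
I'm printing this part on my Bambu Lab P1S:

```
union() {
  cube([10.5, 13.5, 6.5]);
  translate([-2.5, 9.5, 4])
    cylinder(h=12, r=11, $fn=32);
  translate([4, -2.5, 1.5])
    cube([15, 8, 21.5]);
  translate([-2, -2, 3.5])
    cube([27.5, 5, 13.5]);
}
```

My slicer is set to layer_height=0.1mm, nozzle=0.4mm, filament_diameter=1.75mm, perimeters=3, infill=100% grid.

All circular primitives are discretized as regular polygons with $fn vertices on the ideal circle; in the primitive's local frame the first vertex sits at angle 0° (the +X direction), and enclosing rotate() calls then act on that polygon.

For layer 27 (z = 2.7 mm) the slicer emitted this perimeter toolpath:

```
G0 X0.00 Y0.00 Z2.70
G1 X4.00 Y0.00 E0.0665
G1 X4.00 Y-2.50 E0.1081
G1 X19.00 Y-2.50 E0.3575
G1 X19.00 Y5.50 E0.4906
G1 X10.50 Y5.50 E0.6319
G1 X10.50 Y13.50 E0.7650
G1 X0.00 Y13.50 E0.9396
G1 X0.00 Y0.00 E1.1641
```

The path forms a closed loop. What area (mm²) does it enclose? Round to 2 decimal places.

Apply the shoelace formula to the sequence of (X, Y) vertices; enclosed area = 226.00 mm².

226.00 mm²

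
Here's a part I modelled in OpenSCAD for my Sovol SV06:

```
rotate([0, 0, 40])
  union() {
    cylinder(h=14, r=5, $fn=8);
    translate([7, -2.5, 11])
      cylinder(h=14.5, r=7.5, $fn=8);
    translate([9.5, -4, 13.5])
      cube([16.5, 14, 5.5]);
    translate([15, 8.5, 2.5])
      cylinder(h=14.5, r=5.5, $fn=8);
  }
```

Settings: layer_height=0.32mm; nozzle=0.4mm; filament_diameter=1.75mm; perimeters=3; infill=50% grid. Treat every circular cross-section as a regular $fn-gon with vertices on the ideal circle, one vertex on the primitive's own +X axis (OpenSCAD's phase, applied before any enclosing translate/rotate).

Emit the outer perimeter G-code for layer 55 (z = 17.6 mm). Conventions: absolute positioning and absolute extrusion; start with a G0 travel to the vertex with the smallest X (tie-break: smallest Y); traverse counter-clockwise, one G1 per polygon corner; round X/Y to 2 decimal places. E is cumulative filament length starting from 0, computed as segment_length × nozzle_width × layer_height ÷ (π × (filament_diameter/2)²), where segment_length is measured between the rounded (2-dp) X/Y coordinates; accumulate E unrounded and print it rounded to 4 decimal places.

At z = 17.6 mm: the cylinder is not intersected at this z (z outside [0, 14]); the r=7.5 cylinder at (7, -2.5) gives a regular 8-gon of circumradius 7.5 (constant along its height); the cube at (9.5, -4) is present — its section is the full 16.5×14 rectangle; the cylinder at (15, 8.5) is not intersected at this z (z outside [2.5, 17]); Merging all regions: the regions partially overlap (shared area 29.35 mm²), so overlapping operands fuse into one piece — 1 connected region; (whole slice rotated 40° about Z — lengths, areas and connectivity unchanged). The outline is a single polygon with 11 vertices. Extrusion per mm of travel: 0.4 × 0.32 / (π × 0.875²) = 0.053216. Accumulating E over each segment gives final E = 4.4802.

G0 X-0.50 Y3.24 Z17.60
G1 X1.22 Y-2.24 E0.3057
G1 X6.32 Y-4.89 E0.6115
G1 X11.79 Y-3.16 E0.9168
G1 X14.44 Y1.93 E1.2222
G1 X13.20 Y5.86 E1.4415
G1 X22.49 Y13.65 E2.0867
G1 X13.49 Y24.37 E2.8316
G1 X0.85 Y13.77 E3.7094
G1 X4.73 Y9.14 E4.0309
G1 X2.15 Y8.33 E4.1748
G1 X-0.50 Y3.24 E4.4802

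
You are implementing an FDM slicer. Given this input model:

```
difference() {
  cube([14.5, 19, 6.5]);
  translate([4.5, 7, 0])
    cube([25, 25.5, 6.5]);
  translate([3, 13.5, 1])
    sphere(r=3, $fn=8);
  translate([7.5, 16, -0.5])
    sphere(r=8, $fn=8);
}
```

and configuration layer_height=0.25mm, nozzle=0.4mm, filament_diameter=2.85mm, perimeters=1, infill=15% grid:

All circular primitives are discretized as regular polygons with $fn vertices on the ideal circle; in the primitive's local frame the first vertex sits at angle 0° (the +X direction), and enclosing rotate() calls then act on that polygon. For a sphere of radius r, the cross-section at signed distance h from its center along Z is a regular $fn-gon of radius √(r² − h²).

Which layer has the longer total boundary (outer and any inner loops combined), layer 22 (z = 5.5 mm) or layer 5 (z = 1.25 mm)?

layer 22 (z = 5.5 mm)

Layer 22 (z = 5.5): the cube (footprint 14.5×19) is included at this height (perimeter 67.00 mm); the cube at (4.5, 7) (footprint 25×25.5) is included at this height (perimeter 101.00 mm); the sphere at (3, 13.5) does not reach this height (|z−center|=4.500 > r=3); the sphere at (7.5, 16): section is a regular 8-gon, circumradius = √(r²−h²) = √(8²−6²) = 5.292 (perimeter = 2·8·5.292·sin(180°/8) = 32.40 mm); Subtracting the remaining from the first: starting from the 14.5×19 cube, the 25×25.5 cube at (4.5, 7) partially overlaps it — only the 120.00 mm² overlap (of its 637.50 mm²) is removed, clipping the outline; the r=8 sphere at (7.5, 16) partially overlaps it — only the 10.80 mm² overlap (of its 79.20 mm²) is removed, clipping the outline — boundary = 67.00 mm. So its perimeter = 67.00 mm. Layer 5 (z = 1.25): the cube is present — its section is the full 14.5×19 rectangle (perimeter 67.00 mm); the cube at (4.5, 7) (footprint 25×25.5) is included at this height (perimeter 101.00 mm); the r=3 sphere at (3, 13.5) contributes a regular 8-gon of circumradius √(3²−0.25²) = 2.990 (perimeter = 2·8·2.990·sin(180°/8) = 18.30 mm); the sphere at (7.5, 16): section is a regular 8-gon, circumradius = √(r²−h²) = √(8²−1.75²) = 7.806 (perimeter = 2·8·7.806·sin(180°/8) = 47.80 mm); Taking the first minus the rest: starting from the 14.5×19 cube, the 25×25.5 cube at (4.5, 7) partially overlaps it — only the 120.00 mm² overlap (of its 637.50 mm²) is removed, clipping the outline; the r=3 sphere at (3, 13.5) partially overlaps it — only the 20.68 mm² overlap (of its 25.28 mm²) is removed, clipping the outline; the r=8 sphere at (7.5, 16) partially overlaps it — only the 15.15 mm² overlap (of its 172.36 mm²) is removed, clipping the outline — boundary = 63.29 mm. So its perimeter = 63.29 mm. Layer 22 is larger (67.00 vs 63.29 mm).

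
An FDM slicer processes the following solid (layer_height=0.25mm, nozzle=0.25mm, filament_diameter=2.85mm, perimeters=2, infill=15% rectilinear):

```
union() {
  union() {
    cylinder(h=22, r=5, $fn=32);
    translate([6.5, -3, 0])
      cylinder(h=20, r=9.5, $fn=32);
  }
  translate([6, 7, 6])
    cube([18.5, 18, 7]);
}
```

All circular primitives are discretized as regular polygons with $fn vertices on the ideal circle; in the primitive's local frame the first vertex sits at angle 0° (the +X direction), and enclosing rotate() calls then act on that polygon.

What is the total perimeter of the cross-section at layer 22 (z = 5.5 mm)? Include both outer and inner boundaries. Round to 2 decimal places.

63.06 mm

At z = 5.5 mm: the r=5 cylinder gives a regular 32-gon of circumradius 5 (constant along its height) (perimeter = 2·32·5.000·sin(180°/32) = 31.37 mm); the r=9.5 cylinder at (6.5, -3) contributes a regular 32-gon of circumradius 9.5 (perimeter = 2·32·9.500·sin(180°/32) = 59.59 mm); Combining (union): the regions partially overlap (shared area 57.43 mm²), so the edge portions inside another operand are dropped and the merged outline is re-measured after clipping — boundary = 63.06 mm; the cube at (6, 7) is absent (z outside [6, 13]); Taking the union: only that combined region is present, so the union is just that shape — boundary = 63.06 mm. Overall, the cross-section is a single solid region. Total boundary length (outer) = 63.06 mm.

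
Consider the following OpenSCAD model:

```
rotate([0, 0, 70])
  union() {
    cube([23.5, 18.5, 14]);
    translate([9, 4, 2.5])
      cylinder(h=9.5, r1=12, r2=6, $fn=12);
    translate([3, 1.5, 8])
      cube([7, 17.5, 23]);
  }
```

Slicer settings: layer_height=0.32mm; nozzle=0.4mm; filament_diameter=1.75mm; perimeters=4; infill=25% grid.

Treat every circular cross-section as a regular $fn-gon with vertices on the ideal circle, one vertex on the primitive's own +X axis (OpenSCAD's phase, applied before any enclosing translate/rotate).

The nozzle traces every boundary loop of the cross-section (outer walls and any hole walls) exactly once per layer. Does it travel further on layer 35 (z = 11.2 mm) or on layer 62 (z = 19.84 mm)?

Layer 35 (z = 11.2): the cube (footprint 23.5×18.5) is included at this height (perimeter 84.00 mm); the cone at (9, 4): at t=0.916 of its height the radius interpolates to r₁+(r₂−r₁)t = 6.505, giving a regular 12-gon of that circumradius (perimeter = 2·12·6.505·sin(180°/12) = 40.41 mm); the cube at (3, 1.5) is present — its section is the full 7×17.5 rectangle (perimeter 49.00 mm); Combining (union): the regions partially overlap (shared area 229.82 mm²), so the edge portions inside another operand are dropped and the merged outline is re-measured after clipping — boundary = 86.58 mm; (rotated 70° about Z; rotation is an isometry so areas/perimeters/island counts are preserved). So its perimeter = 86.58 mm. Layer 62 (z = 19.84): the cube is not intersected at this z (z outside [0, 14]); the cone at (9, 4) does not reach this height (z outside [2.5, 12]); the 7×17.5 cube at (3, 1.5) contributes its full rectangle (perimeter 49.00 mm); Combining (union): only the 7×17.5 cube at (3, 1.5) is present, so the union is just that shape — boundary = 49.00 mm; (rotated 70° about Z; rotation is an isometry so areas/perimeters/island counts are preserved). So its perimeter = 49.00 mm. Layer 35 is larger (86.58 vs 49.00 mm).

layer 35 (z = 11.2 mm)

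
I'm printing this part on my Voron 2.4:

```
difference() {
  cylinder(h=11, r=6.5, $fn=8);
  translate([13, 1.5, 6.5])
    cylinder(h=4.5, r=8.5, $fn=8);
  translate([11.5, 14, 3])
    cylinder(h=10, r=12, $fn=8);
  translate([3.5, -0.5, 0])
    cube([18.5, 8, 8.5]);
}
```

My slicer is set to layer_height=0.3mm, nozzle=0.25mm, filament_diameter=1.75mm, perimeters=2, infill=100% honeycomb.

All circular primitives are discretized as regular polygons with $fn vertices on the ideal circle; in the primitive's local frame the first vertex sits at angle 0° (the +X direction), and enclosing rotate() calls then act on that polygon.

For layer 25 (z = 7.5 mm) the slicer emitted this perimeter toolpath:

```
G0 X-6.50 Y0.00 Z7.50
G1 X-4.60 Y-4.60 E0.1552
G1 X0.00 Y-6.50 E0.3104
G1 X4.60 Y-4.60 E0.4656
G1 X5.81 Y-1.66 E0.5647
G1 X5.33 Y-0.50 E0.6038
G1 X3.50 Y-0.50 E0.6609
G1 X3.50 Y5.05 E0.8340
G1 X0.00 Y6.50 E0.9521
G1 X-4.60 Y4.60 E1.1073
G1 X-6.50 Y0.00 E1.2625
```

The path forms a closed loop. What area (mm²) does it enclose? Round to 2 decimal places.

Apply the shoelace formula to the sequence of (X, Y) vertices; enclosed area = 107.90 mm².

107.90 mm²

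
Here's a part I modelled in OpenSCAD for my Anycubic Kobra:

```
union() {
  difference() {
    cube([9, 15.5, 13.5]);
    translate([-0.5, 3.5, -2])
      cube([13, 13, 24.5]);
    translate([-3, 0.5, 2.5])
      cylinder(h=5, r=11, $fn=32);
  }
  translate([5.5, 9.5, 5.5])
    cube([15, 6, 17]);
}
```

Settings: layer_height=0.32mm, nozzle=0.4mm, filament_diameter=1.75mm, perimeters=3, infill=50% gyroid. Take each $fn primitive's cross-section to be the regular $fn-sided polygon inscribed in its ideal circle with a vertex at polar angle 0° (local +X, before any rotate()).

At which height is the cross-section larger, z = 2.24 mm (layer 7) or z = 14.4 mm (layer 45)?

layer 45 (z = 14.4 mm)

Layer 7 (z = 2.24): the 9×15.5 cube contributes its full rectangle (area 139.50 mm²); the 13×13 cube at (-0.5, 3.5) contributes its full rectangle (area 169.00 mm²); the cylinder at (-3, 0.5) is not intersected at this z (z outside [2.5, 7.5]); Subtracting the remaining from the first: starting from the 9×15.5 cube (139.50 mm²), the 13×13 cube at (-0.5, 3.5) partially overlaps it — only the 108.00 mm² overlap (of its 169.00 mm²) is removed, clipping the outline — area = 31.50 mm²; the cube at (5.5, 9.5) is absent (z outside [5.5, 22.5]); Merging all regions: only that combined region is present, so the union is just that shape — area = 31.50 mm². So its area = 31.50 mm². Layer 45 (z = 14.4): the cube is absent (z outside [0, 13.5]); the 13×13 cube at (-0.5, 3.5) contributes its full rectangle (area 169.00 mm²); the cylinder at (-3, 0.5) is absent (z outside [2.5, 7.5]); Subtracting the remaining from the first: the first operand is absent here, so nothing remains; the cube at (5.5, 9.5) is present — its section is the full 15×6 rectangle (area 90.00 mm²); Merging all regions: only the 15×6 cube at (5.5, 9.5) is present, so the union is just that shape — area = 90.00 mm². So its area = 90.00 mm². Layer 45 is larger (90.00 vs 31.50 mm²).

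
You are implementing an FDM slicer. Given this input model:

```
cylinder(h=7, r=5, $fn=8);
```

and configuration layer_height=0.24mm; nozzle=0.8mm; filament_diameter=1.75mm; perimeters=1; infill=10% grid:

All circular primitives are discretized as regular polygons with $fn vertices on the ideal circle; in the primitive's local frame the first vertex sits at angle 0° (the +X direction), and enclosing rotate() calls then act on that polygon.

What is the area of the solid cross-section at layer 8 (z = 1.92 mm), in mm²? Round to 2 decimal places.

70.71 mm²

At z = 1.92 mm: the r=5 cylinder contributes a regular 8-gon of circumradius 5 (area = (8/2)·5.000²·sin(360°/8) = 70.71 mm²). Overall, the cross-section is a single solid region. Net area = 70.71 mm².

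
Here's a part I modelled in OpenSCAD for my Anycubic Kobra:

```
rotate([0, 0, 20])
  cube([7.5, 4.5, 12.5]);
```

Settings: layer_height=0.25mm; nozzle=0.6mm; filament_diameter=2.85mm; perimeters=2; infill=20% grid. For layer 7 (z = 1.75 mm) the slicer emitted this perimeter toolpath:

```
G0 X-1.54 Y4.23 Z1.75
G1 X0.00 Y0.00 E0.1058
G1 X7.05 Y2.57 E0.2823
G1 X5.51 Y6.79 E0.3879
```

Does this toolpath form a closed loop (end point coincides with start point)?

Start point (G0): (-1.54, 4.23). End point (last G1): the path does not return to the start — open.

no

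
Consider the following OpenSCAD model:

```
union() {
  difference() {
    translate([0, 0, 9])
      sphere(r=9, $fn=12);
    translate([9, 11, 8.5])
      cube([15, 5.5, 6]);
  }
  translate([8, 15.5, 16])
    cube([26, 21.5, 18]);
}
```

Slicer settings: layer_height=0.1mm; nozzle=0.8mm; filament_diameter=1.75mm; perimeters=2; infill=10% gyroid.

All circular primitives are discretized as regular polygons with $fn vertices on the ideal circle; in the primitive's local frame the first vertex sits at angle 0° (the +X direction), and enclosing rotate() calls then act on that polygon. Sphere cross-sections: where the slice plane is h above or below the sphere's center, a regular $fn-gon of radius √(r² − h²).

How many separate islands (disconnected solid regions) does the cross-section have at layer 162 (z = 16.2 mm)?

At z = 16.2 mm: the r=9 sphere slices to a regular 12-gon of circumradius 5.400 (√(r²−h²) with h=7.2 from center); the cube at (9, 11) does not reach this height (z outside [8.5, 14.5]); Subtracting the remaining from the first: none of the subtracted shapes is present at this height, so the r=9 sphere is unchanged — 1 connected region; the 26×21.5 cube at (8, 15.5) contributes its full rectangle; Taking the union: the 2 present regions are separate (no shared area or edge), so areas and boundary lengths simply add and each stays a separate island — 2 connected regions. Overall, the cross-section has 2 separate islands. Island count = 2.

2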